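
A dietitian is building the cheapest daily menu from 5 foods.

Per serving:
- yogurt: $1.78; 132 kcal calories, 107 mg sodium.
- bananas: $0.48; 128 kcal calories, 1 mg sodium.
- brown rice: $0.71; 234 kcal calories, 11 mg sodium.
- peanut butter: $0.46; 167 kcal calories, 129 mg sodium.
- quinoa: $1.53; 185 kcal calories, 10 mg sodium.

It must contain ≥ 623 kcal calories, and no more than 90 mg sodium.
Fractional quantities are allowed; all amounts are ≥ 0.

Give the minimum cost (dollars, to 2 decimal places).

$1.87

Let x1 = servings of yogurt, x2 = servings of bananas, x3 = servings of brown rice, x4 = servings of peanut butter, x5 = servings of quinoa.
Minimize 1.78x1 + 0.48x2 + 0.71x3 + 0.46x4 + 1.53x5 subject to:
  132x1 + 128x2 + 234x3 + 167x4 + 185x5 ≥ 623   (calories)
  107x1 + 1x2 + 11x3 + 129x4 + 10x5 ≤ 90   (sodium)
  x1, x2, x3, x4, x5 ≥ 0.
The minimum-cost mix takes nothing from yogurt, bananas, quinoa — only brown rice, peanut butter. Binding constraints: calories and sodium.
Optimal quantities: brown rice = 2.305 servings, peanut butter = 0.5011 servings.
Objective = 0.71·2.305 + 0.46·0.5011 = 1.8671.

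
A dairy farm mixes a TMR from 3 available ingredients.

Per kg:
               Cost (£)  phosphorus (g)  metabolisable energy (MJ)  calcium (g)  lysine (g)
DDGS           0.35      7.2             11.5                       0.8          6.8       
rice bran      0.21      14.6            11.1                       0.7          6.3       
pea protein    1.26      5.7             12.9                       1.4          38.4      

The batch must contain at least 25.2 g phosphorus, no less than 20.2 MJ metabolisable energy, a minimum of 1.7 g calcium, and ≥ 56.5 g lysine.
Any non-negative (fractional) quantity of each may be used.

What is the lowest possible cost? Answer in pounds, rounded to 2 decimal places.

£1.86

Let x1 = kg of DDGS, x2 = kg of rice bran, x3 = kg of pea protein.
min 0.35x1 + 0.21x2 + 1.26x3 with:
  7.2x1 + 14.6x2 + 5.7x3 ≥ 25.2   (phosphorus)
  11.5x1 + 11.1x2 + 12.9x3 ≥ 20.2   (metabolisable energy)
  0.8x1 + 0.7x2 + 1.4x3 ≥ 1.7   (calcium)
  6.8x1 + 6.3x2 + 38.4x3 ≥ 56.5   (lysine)
  x1, x2, x3 ≥ 0.
The minimum-cost mix takes nothing from DDGS — only rice bran, pea protein. There the phosphorus and lysine constraints are tight.
Optimal quantities: rice bran = 1.23 kg, pea protein = 1.269 kg.
Hence cost = 0.21·1.23 + 1.26·1.269 = £1.8572.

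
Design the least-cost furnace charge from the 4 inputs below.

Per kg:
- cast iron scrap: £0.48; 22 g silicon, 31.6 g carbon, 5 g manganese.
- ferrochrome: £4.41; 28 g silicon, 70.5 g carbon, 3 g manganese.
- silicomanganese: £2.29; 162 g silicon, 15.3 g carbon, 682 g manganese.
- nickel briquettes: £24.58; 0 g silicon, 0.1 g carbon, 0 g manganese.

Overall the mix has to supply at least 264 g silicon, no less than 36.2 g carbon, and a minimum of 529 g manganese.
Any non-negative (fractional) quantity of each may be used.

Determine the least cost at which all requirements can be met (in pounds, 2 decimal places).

£3.80

Set it up as a linear program. Let x1 = kg of cast iron scrap, x2 = kg of ferrochrome, x3 = kg of silicomanganese, x4 = kg of nickel briquettes.
min 0.48x1 + 4.41x2 + 2.29x3 + 24.58x4 with:
  22x1 + 28x2 + 162x3 ≥ 264   (silicon)
  31.6x1 + 70.5x2 + 15.3x3 + 0.1x4 ≥ 36.2   (carbon)
  5x1 + 3x2 + 682x3 ≥ 529   (manganese)
  x1, x2, x3, x4 ≥ 0.
At the optimum only cast iron scrap, silicomanganese are positive (ferrochrome, nickel briquettes = 0). Binding constraints: silicon and carbon.
That vertex is x1 = 0.3816, x3 = 1.578.
Cost = 0.48·0.3816 + 2.29·1.578 = 3.7968.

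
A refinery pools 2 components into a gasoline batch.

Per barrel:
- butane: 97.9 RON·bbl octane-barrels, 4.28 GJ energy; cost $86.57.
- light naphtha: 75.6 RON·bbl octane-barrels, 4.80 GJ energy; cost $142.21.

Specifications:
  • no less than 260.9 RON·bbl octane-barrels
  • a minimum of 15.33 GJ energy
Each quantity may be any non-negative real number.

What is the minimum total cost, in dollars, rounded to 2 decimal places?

$310.07

Let x1 = barrels of butane, x2 = barrels of light naphtha.
Minimise 86.57x1 + 142.21x2 with:
  97.9x1 + 75.6x2 ≥ 260.9   (octane-barrels)
  4.28x1 + 4.8x2 ≥ 15.33   (energy)
  x1, x2 ≥ 0.
The cheapest feasible vertex uses only butane; light naphtha is not used. There the energy constraint is tight.
That vertex is x1 = 3.58178.
Total cost: 86.57·3.58178 = 310.0747.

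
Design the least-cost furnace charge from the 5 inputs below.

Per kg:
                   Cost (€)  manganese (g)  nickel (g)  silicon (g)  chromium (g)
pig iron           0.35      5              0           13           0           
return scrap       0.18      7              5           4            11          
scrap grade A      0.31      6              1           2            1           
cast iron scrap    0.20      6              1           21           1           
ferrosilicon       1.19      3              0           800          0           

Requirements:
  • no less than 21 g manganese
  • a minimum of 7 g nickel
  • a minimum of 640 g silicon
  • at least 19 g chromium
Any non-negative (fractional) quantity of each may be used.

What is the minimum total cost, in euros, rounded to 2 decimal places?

Treat it as an LP. Let x1 = kg of pig iron, x2 = kg of return scrap, x3 = kg of scrap grade A, x4 = kg of cast iron scrap, x5 = kg of ferrosilicon.
min 0.35x1 + 0.18x2 + 0.31x3 + 0.2x4 + 1.19x5 s.t.:
  5x1 + 7x2 + 6x3 + 6x4 + 3x5 ≥ 21   (manganese)
  5x2 + 1x3 + 1x4 ≥ 7   (nickel)
  13x1 + 4x2 + 2x3 + 21x4 + 800x5 ≥ 640   (silicon)
  11x2 + 1x3 + 1x4 ≥ 19   (chromium)
  x1, x2, x3, x4, x5 ≥ 0.
The cheapest feasible vertex uses only return scrap, ferrosilicon; pig iron, scrap grade A, cast iron scrap are not used. There the manganese and silicon constraints are tight.
So return scrap = 2.663 kg, ferrosilicon = 0.7867 kg.
Objective = 0.18·2.663 + 1.19·0.7867 = 1.4155.

€1.42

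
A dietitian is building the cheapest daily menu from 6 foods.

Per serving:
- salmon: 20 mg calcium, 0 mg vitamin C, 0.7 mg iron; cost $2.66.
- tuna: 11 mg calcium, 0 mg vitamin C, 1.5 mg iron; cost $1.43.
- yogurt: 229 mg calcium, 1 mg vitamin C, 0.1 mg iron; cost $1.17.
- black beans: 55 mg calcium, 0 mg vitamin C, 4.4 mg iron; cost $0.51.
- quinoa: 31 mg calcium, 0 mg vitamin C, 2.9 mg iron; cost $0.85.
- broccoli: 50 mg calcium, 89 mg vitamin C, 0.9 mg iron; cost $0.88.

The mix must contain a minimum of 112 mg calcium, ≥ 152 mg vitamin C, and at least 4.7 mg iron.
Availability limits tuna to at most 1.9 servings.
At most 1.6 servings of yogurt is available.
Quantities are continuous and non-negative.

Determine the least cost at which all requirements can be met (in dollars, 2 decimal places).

Let x1 = servings of salmon, x2 = servings of tuna, x3 = servings of yogurt, x4 = servings of black beans, x5 = servings of quinoa, x6 = servings of broccoli.
Minimise 2.66x1 + 1.43x2 + 1.17x3 + 0.51x4 + 0.85x5 + 0.88x6 subject to:
  20x1 + 11x2 + 229x3 + 55x4 + 31x5 + 50x6 ≥ 112   (calcium)
  1x3 + 89x6 ≥ 152   (vitamin C)
  0.7x1 + 1.5x2 + 0.1x3 + 4.4x4 + 2.9x5 + 0.9x6 ≥ 4.7   (iron)
  x2 ≤ 1.9
  x3 ≤ 1.6
  x1, x2, x3, x4, x5, x6 ≥ 0.
The minimum-cost mix takes nothing from salmon, tuna, yogurt, quinoa — only black beans, broccoli. The vitamin C and iron requirements are met with equality.
So black beans = 0.7188 servings, broccoli = 1.708 servings.
Cost = 0.51·0.7188 + 0.88·1.708 = 1.8696.

$1.87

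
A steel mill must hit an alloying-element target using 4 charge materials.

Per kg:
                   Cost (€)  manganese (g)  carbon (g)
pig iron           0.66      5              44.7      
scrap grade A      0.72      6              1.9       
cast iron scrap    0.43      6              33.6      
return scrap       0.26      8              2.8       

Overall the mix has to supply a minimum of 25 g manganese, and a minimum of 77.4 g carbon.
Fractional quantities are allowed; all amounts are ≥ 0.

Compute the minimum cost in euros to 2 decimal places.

€1.32

This is a linear program. Let x1 = kg of pig iron, x2 = kg of scrap grade A, x3 = kg of cast iron scrap, x4 = kg of return scrap.
Minimize 0.66x1 + 0.72x2 + 0.43x3 + 0.26x4 s.t.:
  5x1 + 6x2 + 6x3 + 8x4 ≥ 25   (manganese)
  44.7x1 + 1.9x2 + 33.6x3 + 2.8x4 ≥ 77.4   (carbon)
  x1, x2, x3, x4 ≥ 0.
The optimal basis is {cast iron scrap, return scrap}; pig iron, scrap grade A drop out. There the manganese and carbon constraints are tight.
So cast iron scrap = 2.179 kg, return scrap = 1.49 kg.
Cost = 0.43·2.179 + 0.26·1.49 = 1.3244.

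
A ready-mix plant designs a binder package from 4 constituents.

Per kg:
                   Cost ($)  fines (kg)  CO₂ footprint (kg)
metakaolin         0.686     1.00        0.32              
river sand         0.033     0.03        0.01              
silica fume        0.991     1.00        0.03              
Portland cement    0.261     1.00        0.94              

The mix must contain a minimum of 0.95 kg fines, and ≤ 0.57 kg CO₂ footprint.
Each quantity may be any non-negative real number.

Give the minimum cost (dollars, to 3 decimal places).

Treat it as an LP. Let x1 = kg of metakaolin, x2 = kg of river sand, x3 = kg of silica fume, x4 = kg of Portland cement.
Minimize 0.686x1 + 0.033x2 + 0.991x3 + 0.261x4 subject to:
  1x1 + 0.03x2 + 1x3 + 1x4 ≥ 0.95   (fines)
  0.32x1 + 0.01x2 + 0.03x3 + 0.94x4 ≤ 0.57   (CO₂ footprint)
  x1, x2, x3, x4 ≥ 0.
The cheapest feasible vertex uses only metakaolin, Portland cement; river sand, silica fume are not used. Binding constraints: fines and CO₂ footprint.
That vertex is x1 = 0.521, x4 = 0.429.
Objective = 0.686·0.521 + 0.261·0.429 = 0.46938.

$0.469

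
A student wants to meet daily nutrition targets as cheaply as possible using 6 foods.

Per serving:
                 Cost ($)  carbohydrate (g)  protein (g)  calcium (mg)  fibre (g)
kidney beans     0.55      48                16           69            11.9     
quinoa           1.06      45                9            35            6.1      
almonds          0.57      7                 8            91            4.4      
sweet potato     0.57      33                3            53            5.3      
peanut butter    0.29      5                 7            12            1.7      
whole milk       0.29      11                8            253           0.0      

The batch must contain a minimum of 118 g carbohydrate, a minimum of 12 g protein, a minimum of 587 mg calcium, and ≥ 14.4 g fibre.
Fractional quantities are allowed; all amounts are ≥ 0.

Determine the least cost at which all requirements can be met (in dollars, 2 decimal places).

Let x1 = servings of kidney beans, x2 = servings of quinoa, x3 = servings of almonds, x4 = servings of sweet potato, x5 = servings of peanut butter, x6 = servings of whole milk.
Minimise 0.55x1 + 1.06x2 + 0.57x3 + 0.57x4 + 0.29x5 + 0.29x6 subject to:
  48x1 + 45x2 + 7x3 + 33x4 + 5x5 + 11x6 ≥ 118   (carbohydrate)
  16x1 + 9x2 + 8x3 + 3x4 + 7x5 + 8x6 ≥ 12   (protein)
  69x1 + 35x2 + 91x3 + 53x4 + 12x5 + 253x6 ≥ 587   (calcium)
  11.9x1 + 6.1x2 + 4.4x3 + 5.3x4 + 1.7x5 ≥ 14.4   (fibre)
  x1, x2, x3, x4, x5, x6 ≥ 0.
At the optimum only kidney beans, whole milk are positive (quinoa, almonds, sweet potato, peanut butter = 0). The carbohydrate and calcium requirements are met with equality.
Solving gives x1 = 2.055, x6 = 1.76.
Cost = 0.55·2.055 + 0.29·1.76 = 1.6407.

$1.64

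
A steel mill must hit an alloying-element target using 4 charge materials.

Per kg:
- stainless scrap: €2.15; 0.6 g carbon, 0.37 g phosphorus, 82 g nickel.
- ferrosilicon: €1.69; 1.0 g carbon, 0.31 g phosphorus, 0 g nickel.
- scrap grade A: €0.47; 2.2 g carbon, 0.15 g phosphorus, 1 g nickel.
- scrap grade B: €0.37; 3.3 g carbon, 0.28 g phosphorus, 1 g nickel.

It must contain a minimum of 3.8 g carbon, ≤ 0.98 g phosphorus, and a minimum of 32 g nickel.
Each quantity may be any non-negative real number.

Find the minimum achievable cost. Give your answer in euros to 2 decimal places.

Set it up as a linear program. Let x1 = kg of stainless scrap, x2 = kg of ferrosilicon, x3 = kg of scrap grade A, x4 = kg of scrap grade B.
Minimize 2.15x1 + 1.69x2 + 0.47x3 + 0.37x4 with:
  0.6x1 + 1x2 + 2.2x3 + 3.3x4 ≥ 3.8   (carbon)
  0.37x1 + 0.31x2 + 0.15x3 + 0.28x4 ≤ 0.98   (phosphorus)
  82x1 + 1x3 + 1x4 ≥ 32   (nickel)
  x1, x2, x3, x4 ≥ 0.
The cheapest feasible vertex uses only stainless scrap, scrap grade B; ferrosilicon, scrap grade A are not used. The carbon and nickel requirements are met with equality.
So stainless scrap = 0.377 kg, scrap grade B = 1.083 kg.
Hence cost = 2.15·0.377 + 0.37·1.083 = €1.2113.

€1.21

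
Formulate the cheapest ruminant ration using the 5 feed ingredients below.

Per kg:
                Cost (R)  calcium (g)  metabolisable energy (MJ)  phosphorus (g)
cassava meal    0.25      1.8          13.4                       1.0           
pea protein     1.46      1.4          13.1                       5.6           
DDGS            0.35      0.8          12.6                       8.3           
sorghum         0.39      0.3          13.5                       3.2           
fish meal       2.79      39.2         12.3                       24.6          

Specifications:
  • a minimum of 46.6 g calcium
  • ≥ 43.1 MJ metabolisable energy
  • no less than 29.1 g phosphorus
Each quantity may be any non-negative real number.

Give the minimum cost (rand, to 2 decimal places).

Treat it as an LP. Let x1 = kg of cassava meal, x2 = kg of pea protein, x3 = kg of DDGS, x4 = kg of sorghum, x5 = kg of fish meal.
Minimise 0.25x1 + 1.46x2 + 0.35x3 + 0.39x4 + 2.79x5 s.t.:
  1.8x1 + 1.4x2 + 0.8x3 + 0.3x4 + 39.2x5 ≥ 46.6   (calcium)
  13.4x1 + 13.1x2 + 12.6x3 + 13.5x4 + 12.3x5 ≥ 43.1   (metabolisable energy)
  1x1 + 5.6x2 + 8.3x3 + 3.2x4 + 24.6x5 ≥ 29.1   (phosphorus)
  x1, x2, x3, x4, x5 ≥ 0.
The cheapest feasible vertex uses only cassava meal, DDGS, fish meal; pea protein, sorghum are not used. The calcium, metabolisable energy, phosphorus requirements are met with equality.
Solving gives x1 = 2.201, x3 = 0.01813, x5 = 1.087.
Cost = 0.25·2.201 + 0.35·0.01813 + 2.79·1.087 = 3.5893.

R3.59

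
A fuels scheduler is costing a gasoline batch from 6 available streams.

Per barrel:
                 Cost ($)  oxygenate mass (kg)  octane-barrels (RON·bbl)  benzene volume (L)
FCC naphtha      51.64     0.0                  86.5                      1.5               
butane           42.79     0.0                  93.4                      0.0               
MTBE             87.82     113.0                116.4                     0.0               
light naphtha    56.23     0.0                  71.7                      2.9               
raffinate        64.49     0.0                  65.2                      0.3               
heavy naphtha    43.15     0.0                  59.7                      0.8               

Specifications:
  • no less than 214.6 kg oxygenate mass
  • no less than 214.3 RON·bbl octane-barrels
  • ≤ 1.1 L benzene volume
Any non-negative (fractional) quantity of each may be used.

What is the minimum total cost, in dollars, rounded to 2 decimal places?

Let x1 = barrels of FCC naphtha, x2 = barrels of butane, x3 = barrels of MTBE, x4 = barrels of light naphtha, x5 = barrels of raffinate, x6 = barrels of heavy naphtha.
min 51.64x1 + 42.79x2 + 87.82x3 + 56.23x4 + 64.49x5 + 43.15x6 subject to:
  113x3 ≥ 214.6   (oxygenate mass)
  86.5x1 + 93.4x2 + 116.4x3 + 71.7x4 + 65.2x5 + 59.7x6 ≥ 214.3   (octane-barrels)
  1.5x1 + 2.9x4 + 0.3x5 + 0.8x6 ≤ 1.1   (benzene volume)
  x1, x2, x3, x4, x5, x6 ≥ 0.
The cheapest feasible vertex uses only MTBE; FCC naphtha, butane, light naphtha, raffinate, heavy naphtha are not used. There the oxygenate mass constraint is tight.
So MTBE = 1.8991 barrels.
Objective = 87.82·1.8991 = 166.7790.

$166.78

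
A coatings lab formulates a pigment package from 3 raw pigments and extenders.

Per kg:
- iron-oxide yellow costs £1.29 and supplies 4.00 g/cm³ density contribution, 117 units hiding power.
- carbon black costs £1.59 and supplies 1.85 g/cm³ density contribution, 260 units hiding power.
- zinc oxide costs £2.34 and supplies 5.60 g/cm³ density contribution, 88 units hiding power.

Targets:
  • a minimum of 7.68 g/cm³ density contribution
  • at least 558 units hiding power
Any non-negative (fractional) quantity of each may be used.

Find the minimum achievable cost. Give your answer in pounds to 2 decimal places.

£4.09

Treat it as an LP. Let x1 = kg of iron-oxide yellow, x2 = kg of carbon black, x3 = kg of zinc oxide.
Minimise 1.29x1 + 1.59x2 + 2.34x3 s.t.:
  4x1 + 1.85x2 + 5.6x3 ≥ 7.68   (density contribution)
  117x1 + 260x2 + 88x3 ≥ 558   (hiding power)
  x1, x2, x3 ≥ 0.
The optimal basis is {iron-oxide yellow, carbon black}; zinc oxide drops out. There the density contribution and hiding power constraints are tight.
Optimal quantities: iron-oxide yellow = 1.1711 kg, carbon black = 1.6191 kg.
Total cost: 1.29·1.1711 + 1.59·1.6191 = 4.0851.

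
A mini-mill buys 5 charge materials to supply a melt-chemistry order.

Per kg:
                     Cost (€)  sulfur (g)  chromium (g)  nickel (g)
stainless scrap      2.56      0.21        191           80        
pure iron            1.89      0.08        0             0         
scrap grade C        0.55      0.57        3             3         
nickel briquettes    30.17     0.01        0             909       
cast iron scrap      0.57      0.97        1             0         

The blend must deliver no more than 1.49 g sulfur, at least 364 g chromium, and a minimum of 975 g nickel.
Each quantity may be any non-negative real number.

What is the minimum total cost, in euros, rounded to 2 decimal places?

This is a linear program. Let x1 = kg of stainless scrap, x2 = kg of pure iron, x3 = kg of scrap grade C, x4 = kg of nickel briquettes, x5 = kg of cast iron scrap.
Minimise 2.56x1 + 1.89x2 + 0.55x3 + 30.17x4 + 0.57x5 with:
  0.21x1 + 0.08x2 + 0.57x3 + 0.01x4 + 0.97x5 ≤ 1.49   (sulfur)
  191x1 + 3x3 + 1x5 ≥ 364   (chromium)
  80x1 + 3x3 + 909x4 ≥ 975   (nickel)
  x1, x2, x3, x4, x5 ≥ 0.
The minimum-cost mix takes nothing from pure iron, scrap grade C, cast iron scrap — only stainless scrap, nickel briquettes. Binding constraints: sulfur and nickel.
Optimal quantities: stainless scrap = 7.074 kg, nickel briquettes = 0.45 kg.
Total cost: 2.56·7.074 + 30.17·0.45 = 31.6859.

€31.69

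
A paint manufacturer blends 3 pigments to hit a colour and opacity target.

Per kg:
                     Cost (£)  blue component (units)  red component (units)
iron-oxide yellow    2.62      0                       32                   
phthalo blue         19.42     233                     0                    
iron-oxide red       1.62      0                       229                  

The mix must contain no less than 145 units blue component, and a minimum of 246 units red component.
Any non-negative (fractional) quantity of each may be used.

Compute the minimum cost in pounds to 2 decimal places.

This is a linear program. Let x1 = kg of iron-oxide yellow, x2 = kg of phthalo blue, x3 = kg of iron-oxide red.
Minimise 2.62x1 + 19.42x2 + 1.62x3 s.t.:
  233x2 ≥ 145   (blue component)
  32x1 + 229x3 ≥ 246   (red component)
  x1, x2, x3 ≥ 0.
At the optimum only phthalo blue, iron-oxide red are positive (iron-oxide yellow = 0). There the blue component and red component constraints are tight.
Solving gives x2 = 0.62232, x3 = 1.0742.
Total cost: 19.42·0.62232 + 1.62·1.0742 = 13.8257.

£13.83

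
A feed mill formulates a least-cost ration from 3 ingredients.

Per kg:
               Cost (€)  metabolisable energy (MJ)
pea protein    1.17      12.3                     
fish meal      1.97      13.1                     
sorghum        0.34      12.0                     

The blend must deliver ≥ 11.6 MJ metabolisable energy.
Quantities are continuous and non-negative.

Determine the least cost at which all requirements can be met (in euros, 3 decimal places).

€0.329

Let x1 = kg of pea protein, x2 = kg of fish meal, x3 = kg of sorghum.
min 1.17x1 + 1.97x2 + 0.34x3 with:
  12.3x1 + 13.1x2 + 12x3 ≥ 11.6   (metabolisable energy)
  x1, x2, x3 ≥ 0.
At the optimum only sorghum is positive (pea protein, fish meal = 0). There the metabolisable energy constraint is tight.
So sorghum = 0.9667 kg.
Hence cost = 0.34·0.9667 = €0.32868.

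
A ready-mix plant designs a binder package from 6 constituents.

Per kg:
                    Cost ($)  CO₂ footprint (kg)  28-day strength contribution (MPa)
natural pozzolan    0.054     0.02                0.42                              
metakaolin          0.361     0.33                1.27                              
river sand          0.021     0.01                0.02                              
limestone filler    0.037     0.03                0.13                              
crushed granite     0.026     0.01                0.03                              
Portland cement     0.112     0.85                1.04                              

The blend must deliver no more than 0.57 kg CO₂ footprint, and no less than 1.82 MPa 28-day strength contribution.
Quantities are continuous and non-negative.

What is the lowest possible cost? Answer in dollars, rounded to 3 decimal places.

$0.221

Let x1 = kg of natural pozzolan, x2 = kg of metakaolin, x3 = kg of river sand, x4 = kg of limestone filler, x5 = kg of crushed granite, x6 = kg of Portland cement.
Minimize 0.054x1 + 0.361x2 + 0.021x3 + 0.037x4 + 0.026x5 + 0.112x6 with:
  0.02x1 + 0.33x2 + 0.01x3 + 0.03x4 + 0.01x5 + 0.85x6 ≤ 0.57   (CO₂ footprint)
  0.42x1 + 1.27x2 + 0.02x3 + 0.13x4 + 0.03x5 + 1.04x6 ≥ 1.82   (28-day strength contribution)
  x1, x2, x3, x4, x5, x6 ≥ 0.
The optimal basis is {natural pozzolan, Portland cement}; metakaolin, river sand, limestone filler, crushed granite drop out. Binding constraints: CO₂ footprint and 28-day strength contribution.
Solving gives x1 = 2.838, x6 = 0.6038.
Total cost: 0.054·2.838 + 0.112·0.6038 = 0.22088.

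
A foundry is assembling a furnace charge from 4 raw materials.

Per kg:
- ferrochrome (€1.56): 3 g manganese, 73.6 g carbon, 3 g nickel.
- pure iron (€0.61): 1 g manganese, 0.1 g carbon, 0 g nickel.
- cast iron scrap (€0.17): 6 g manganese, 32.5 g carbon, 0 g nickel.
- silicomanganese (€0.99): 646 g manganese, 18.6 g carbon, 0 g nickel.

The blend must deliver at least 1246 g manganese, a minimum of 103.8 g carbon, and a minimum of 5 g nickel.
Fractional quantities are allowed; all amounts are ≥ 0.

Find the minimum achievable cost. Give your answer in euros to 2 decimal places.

€4.50

Let x1 = kg of ferrochrome, x2 = kg of pure iron, x3 = kg of cast iron scrap, x4 = kg of silicomanganese.
Minimize 1.56x1 + 0.61x2 + 0.17x3 + 0.99x4 with:
  3x1 + 1x2 + 6x3 + 646x4 ≥ 1246   (manganese)
  73.6x1 + 0.1x2 + 32.5x3 + 18.6x4 ≥ 103.8   (carbon)
  3x1 ≥ 5   (nickel)
  x1, x2, x3, x4 ≥ 0.
The optimal basis is {ferrochrome, silicomanganese}; pure iron, cast iron scrap drop out. The manganese and nickel requirements are met with equality.
So ferrochrome = 1.667 kg, silicomanganese = 1.921 kg.
Hence cost = 1.56·1.667 + 0.99·1.921 = €4.5023.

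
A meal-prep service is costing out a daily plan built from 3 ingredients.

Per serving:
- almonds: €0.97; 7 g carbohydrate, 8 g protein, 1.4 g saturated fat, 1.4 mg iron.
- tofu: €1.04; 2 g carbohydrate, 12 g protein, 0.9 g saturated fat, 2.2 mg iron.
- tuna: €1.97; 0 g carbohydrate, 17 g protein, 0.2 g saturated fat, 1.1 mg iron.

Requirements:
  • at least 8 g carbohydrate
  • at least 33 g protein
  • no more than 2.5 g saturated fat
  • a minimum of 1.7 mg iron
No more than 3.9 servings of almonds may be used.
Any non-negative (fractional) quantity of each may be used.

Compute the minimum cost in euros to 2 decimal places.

€3.29

Let x1 = servings of almonds, x2 = servings of tofu, x3 = servings of tuna.
Minimise 0.97x1 + 1.04x2 + 1.97x3 subject to:
  7x1 + 2x2 ≥ 8   (carbohydrate)
  8x1 + 12x2 + 17x3 ≥ 33   (protein)
  1.4x1 + 0.9x2 + 0.2x3 ≤ 2.5   (saturated fat)
  1.4x1 + 2.2x2 + 1.1x3 ≥ 1.7   (iron)
  x1 ≤ 3.9
  x1, x2, x3 ≥ 0.
The optimal mix uses every input. The carbohydrate, protein, saturated fat requirements are met with equality.
So almonds = 0.6841 servings, tofu = 1.606 servings, tuna = 0.4858 servings.
Cost = 0.97·0.6841 + 1.04·1.606 + 1.97·0.4858 = 3.2908.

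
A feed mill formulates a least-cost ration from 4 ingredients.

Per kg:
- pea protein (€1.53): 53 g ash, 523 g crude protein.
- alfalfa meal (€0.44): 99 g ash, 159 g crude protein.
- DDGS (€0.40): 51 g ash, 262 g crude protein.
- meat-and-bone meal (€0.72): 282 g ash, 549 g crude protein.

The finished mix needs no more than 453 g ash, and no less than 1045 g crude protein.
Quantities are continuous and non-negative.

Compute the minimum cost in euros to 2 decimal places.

Let x1 = kg of pea protein, x2 = kg of alfalfa meal, x3 = kg of DDGS, x4 = kg of meat-and-bone meal.
min 1.53x1 + 0.44x2 + 0.4x3 + 0.72x4 subject to:
  53x1 + 99x2 + 51x3 + 282x4 ≤ 453   (ash)
  523x1 + 159x2 + 262x3 + 549x4 ≥ 1045   (crude protein)
  x1, x2, x3, x4 ≥ 0.
The cheapest feasible vertex uses only DDGS, meat-and-bone meal; pea protein, alfalfa meal are not used. The ash and crude protein requirements are met with equality.
That vertex is x3 = 1.002, x4 = 1.425.
Total cost: 0.4·1.002 + 0.72·1.425 = 1.4268.

€1.43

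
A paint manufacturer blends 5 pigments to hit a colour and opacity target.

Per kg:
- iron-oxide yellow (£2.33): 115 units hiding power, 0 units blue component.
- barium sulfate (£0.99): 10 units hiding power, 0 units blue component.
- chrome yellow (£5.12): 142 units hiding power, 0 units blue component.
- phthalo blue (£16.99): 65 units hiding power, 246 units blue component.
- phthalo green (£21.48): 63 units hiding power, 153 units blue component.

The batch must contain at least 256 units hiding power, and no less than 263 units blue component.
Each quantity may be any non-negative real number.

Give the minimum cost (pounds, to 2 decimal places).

Set it up as a linear program. Let x1 = kg of iron-oxide yellow, x2 = kg of barium sulfate, x3 = kg of chrome yellow, x4 = kg of phthalo blue, x5 = kg of phthalo green.
min 2.33x1 + 0.99x2 + 5.12x3 + 16.99x4 + 21.48x5 subject to:
  115x1 + 10x2 + 142x3 + 65x4 + 63x5 ≥ 256   (hiding power)
  246x4 + 153x5 ≥ 263   (blue component)
  x1, x2, x3, x4, x5 ≥ 0.
The minimum-cost mix takes nothing from barium sulfate, chrome yellow, phthalo green — only iron-oxide yellow, phthalo blue. Binding constraints: hiding power and blue component.
That vertex is x1 = 1.622, x4 = 1.069.
Cost = 2.33·1.622 + 16.99·1.069 = 21.9416.

£21.94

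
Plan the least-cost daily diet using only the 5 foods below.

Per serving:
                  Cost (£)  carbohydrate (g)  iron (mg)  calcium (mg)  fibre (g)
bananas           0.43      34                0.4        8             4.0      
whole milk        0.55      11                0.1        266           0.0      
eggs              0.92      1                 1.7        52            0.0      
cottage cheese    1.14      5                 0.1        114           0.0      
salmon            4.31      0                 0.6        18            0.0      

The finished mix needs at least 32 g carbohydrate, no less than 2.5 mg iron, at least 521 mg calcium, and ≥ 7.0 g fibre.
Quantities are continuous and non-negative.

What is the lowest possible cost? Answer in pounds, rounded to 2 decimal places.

£2.58

Let x1 = servings of bananas, x2 = servings of whole milk, x3 = servings of eggs, x4 = servings of cottage cheese, x5 = servings of salmon.
Minimize 0.43x1 + 0.55x2 + 0.92x3 + 1.14x4 + 4.31x5 with:
  34x1 + 11x2 + 1x3 + 5x4 ≥ 32   (carbohydrate)
  0.4x1 + 0.1x2 + 1.7x3 + 0.1x4 + 0.6x5 ≥ 2.5   (iron)
  8x1 + 266x2 + 52x3 + 114x4 + 18x5 ≥ 521   (calcium)
  4x1 ≥ 7   (fibre)
  x1, x2, x3, x4, x5 ≥ 0.
The cheapest feasible vertex uses only bananas, whole milk, eggs; cottage cheese, salmon are not used. There the iron, calcium, fibre constraints are tight.
Optimal quantities: bananas = 1.75 servings, whole milk = 1.719 servings, eggs = 0.9577 servings.
Cost = 0.43·1.75 + 0.55·1.719 + 0.92·0.9577 = 2.5790.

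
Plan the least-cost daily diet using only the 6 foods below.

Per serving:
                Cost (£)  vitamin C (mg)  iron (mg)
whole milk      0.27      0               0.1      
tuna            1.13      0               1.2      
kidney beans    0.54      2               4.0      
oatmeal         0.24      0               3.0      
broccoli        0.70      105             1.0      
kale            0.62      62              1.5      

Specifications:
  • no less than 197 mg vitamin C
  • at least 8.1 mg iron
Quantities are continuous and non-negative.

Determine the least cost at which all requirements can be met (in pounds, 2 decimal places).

Treat it as an LP. Let x1 = servings of whole milk, x2 = servings of tuna, x3 = servings of kidney beans, x4 = servings of oatmeal, x5 = servings of broccoli, x6 = servings of kale.
Minimize 0.27x1 + 1.13x2 + 0.54x3 + 0.24x4 + 0.7x5 + 0.62x6 s.t.:
  2x3 + 105x5 + 62x6 ≥ 197   (vitamin C)
  0.1x1 + 1.2x2 + 4x3 + 3x4 + 1x5 + 1.5x6 ≥ 8.1   (iron)
  x1, x2, x3, x4, x5, x6 ≥ 0.
At the optimum only oatmeal, broccoli are positive (whole milk, tuna, kidney beans, kale = 0). Binding constraints: vitamin C and iron.
That vertex is x4 = 2.075, x5 = 1.876.
Objective = 0.24·2.075 + 0.7·1.876 = 1.8112.

£1.81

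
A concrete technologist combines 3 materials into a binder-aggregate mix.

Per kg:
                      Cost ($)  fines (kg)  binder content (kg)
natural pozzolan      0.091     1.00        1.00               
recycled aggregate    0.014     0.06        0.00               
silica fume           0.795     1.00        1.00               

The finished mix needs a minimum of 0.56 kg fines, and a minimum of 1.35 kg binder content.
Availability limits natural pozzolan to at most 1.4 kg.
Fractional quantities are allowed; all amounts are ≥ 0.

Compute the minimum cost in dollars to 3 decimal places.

$0.123

This is a linear program. Let x1 = kg of natural pozzolan, x2 = kg of recycled aggregate, x3 = kg of silica fume.
Minimise 0.091x1 + 0.014x2 + 0.795x3 s.t.:
  1x1 + 0.06x2 + 1x3 ≥ 0.56   (fines)
  1x1 + 1x3 ≥ 1.35   (binder content)
  x1 ≤ 1.4
  x1, x2, x3 ≥ 0.
The cheapest feasible vertex uses only natural pozzolan; recycled aggregate, silica fume are not used. Binding constraint: binder content.
Solving gives x1 = 1.35.
Cost = 0.091·1.35 = 0.12285.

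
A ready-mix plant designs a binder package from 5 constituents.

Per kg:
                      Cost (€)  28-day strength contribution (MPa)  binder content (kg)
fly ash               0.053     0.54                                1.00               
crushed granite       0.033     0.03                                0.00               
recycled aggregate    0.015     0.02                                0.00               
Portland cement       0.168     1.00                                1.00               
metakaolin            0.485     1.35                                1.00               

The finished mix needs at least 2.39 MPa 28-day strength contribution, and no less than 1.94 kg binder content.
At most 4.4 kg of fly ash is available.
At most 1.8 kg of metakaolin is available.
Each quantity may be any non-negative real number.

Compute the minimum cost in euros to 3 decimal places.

Let x1 = kg of fly ash, x2 = kg of crushed granite, x3 = kg of recycled aggregate, x4 = kg of Portland cement, x5 = kg of metakaolin.
Minimise 0.053x1 + 0.033x2 + 0.015x3 + 0.168x4 + 0.485x5 with:
  0.54x1 + 0.03x2 + 0.02x3 + 1x4 + 1.35x5 ≥ 2.39   (28-day strength contribution)
  1x1 + 1x4 + 1x5 ≥ 1.94   (binder content)
  x1 ≤ 4.4
  x5 ≤ 1.8
  x1, x2, x3, x4, x5 ≥ 0.
The optimal basis is {fly ash, Portland cement}; crushed granite, recycled aggregate, metakaolin drop out. The 28-day strength contribution and the fly ash cap requirements are met with equality.
That vertex is x1 = 4.4, x4 = 0.014.
Objective = 0.053·4.4 + 0.168·0.014 = 0.23555.

€0.236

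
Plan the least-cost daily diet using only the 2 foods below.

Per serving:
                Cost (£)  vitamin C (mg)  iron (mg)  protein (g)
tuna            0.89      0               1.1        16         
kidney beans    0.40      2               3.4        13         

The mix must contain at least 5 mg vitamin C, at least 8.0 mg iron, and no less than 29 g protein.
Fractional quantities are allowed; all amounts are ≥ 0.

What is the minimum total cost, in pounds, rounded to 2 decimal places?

Treat it as an LP. Let x1 = servings of tuna, x2 = servings of kidney beans.
Minimise 0.89x1 + 0.4x2 subject to:
  2x2 ≥ 5   (vitamin C)
  1.1x1 + 3.4x2 ≥ 8   (iron)
  16x1 + 13x2 ≥ 29   (protein)
  x1, x2 ≥ 0.
The cheapest feasible vertex uses only kidney beans; tuna is not used. The vitamin C requirement is met with equality.
That vertex is x2 = 2.5.
Cost = 0.4·2.5 = 1.0000.

£1.00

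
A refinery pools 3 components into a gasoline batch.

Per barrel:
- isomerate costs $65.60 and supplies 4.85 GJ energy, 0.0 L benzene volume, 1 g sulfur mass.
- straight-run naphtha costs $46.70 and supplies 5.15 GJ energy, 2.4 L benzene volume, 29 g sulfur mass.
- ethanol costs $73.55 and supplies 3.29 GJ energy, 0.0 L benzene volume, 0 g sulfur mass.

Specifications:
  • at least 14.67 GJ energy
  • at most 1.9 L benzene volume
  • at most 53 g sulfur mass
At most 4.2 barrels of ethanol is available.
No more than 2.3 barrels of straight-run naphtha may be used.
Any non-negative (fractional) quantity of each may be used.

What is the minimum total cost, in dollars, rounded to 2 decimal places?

$180.25

Treat it as an LP. Let x1 = barrels of isomerate, x2 = barrels of straight-run naphtha, x3 = barrels of ethanol.
Minimize 65.6x1 + 46.7x2 + 73.55x3 with:
  4.85x1 + 5.15x2 + 3.29x3 ≥ 14.67   (energy)
  2.4x2 ≤ 1.9   (benzene volume)
  1x1 + 29x2 ≤ 53   (sulfur mass)
  x3 ≤ 4.2
  x2 ≤ 2.3
  x1, x2, x3 ≥ 0.
The minimum-cost mix takes nothing from ethanol — only isomerate, straight-run naphtha. The energy and benzene volume requirements are met with equality.
Solving gives x1 = 2.1841, x2 = 0.79167.
Hence cost = 65.6·2.1841 + 46.7·0.79167 = $180.2479.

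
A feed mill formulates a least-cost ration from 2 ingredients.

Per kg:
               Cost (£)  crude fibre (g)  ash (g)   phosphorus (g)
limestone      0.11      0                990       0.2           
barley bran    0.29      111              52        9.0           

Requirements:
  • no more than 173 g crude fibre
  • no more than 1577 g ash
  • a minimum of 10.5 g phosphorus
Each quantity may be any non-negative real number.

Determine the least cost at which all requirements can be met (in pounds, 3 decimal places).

This is a linear program. Let x1 = kg of limestone, x2 = kg of barley bran.
Minimize 0.11x1 + 0.29x2 s.t.:
  111x2 ≤ 173   (crude fibre)
  990x1 + 52x2 ≤ 1577   (ash)
  0.2x1 + 9x2 ≥ 10.5   (phosphorus)
  x1, x2 ≥ 0.
At the optimum only barley bran is positive (limestone = 0). The phosphorus requirement is met with equality.
So barley bran = 1.167 kg.
Cost = 0.29·1.167 = 0.33843.

£0.338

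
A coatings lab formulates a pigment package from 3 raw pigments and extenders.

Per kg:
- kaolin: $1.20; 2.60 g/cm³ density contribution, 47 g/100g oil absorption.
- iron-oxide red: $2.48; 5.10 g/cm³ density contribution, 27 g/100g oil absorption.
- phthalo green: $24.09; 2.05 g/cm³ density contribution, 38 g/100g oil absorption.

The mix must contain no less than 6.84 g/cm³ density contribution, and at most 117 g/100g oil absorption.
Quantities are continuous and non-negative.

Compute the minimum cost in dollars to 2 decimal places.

$3.17

Set it up as a linear program. Let x1 = kg of kaolin, x2 = kg of iron-oxide red, x3 = kg of phthalo green.
Minimize 1.2x1 + 2.48x2 + 24.09x3 with:
  2.6x1 + 5.1x2 + 2.05x3 ≥ 6.84   (density contribution)
  47x1 + 27x2 + 38x3 ≤ 117   (oil absorption)
  x1, x2, x3 ≥ 0.
The minimum-cost mix takes nothing from phthalo green — only kaolin, iron-oxide red. Binding constraints: density contribution and oil absorption.
Solving gives x1 = 2.431, x2 = 0.1019.
Objective = 1.2·2.431 + 2.48·0.1019 = 3.1699.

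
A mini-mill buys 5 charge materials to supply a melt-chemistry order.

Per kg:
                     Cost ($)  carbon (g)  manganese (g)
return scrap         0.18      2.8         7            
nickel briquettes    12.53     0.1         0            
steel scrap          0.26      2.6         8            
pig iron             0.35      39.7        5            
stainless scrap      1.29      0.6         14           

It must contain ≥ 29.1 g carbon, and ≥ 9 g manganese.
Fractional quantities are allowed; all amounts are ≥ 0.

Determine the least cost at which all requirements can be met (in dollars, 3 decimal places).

Set it up as a linear program. Let x1 = kg of return scrap, x2 = kg of nickel briquettes, x3 = kg of steel scrap, x4 = kg of pig iron, x5 = kg of stainless scrap.
min 0.18x1 + 12.53x2 + 0.26x3 + 0.35x4 + 1.29x5 s.t.:
  2.8x1 + 0.1x2 + 2.6x3 + 39.7x4 + 0.6x5 ≥ 29.1   (carbon)
  7x1 + 8x3 + 5x4 + 14x5 ≥ 9   (manganese)
  x1, x2, x3, x4, x5 ≥ 0.
The cheapest feasible vertex uses only return scrap, pig iron; nickel briquettes, steel scrap, stainless scrap are not used. There the carbon and manganese constraints are tight.
Solving gives x1 = 0.8026, x4 = 0.6764.
Total cost: 0.18·0.8026 + 0.35·0.6764 = 0.38121.

$0.381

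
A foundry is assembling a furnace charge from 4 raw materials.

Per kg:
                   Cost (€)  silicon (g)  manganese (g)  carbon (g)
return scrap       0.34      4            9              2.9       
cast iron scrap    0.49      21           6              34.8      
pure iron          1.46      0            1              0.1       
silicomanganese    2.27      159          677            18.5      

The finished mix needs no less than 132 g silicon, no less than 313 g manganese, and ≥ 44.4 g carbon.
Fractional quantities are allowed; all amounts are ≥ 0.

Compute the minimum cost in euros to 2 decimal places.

Let x1 = kg of return scrap, x2 = kg of cast iron scrap, x3 = kg of pure iron, x4 = kg of silicomanganese.
Minimize 0.34x1 + 0.49x2 + 1.46x3 + 2.27x4 subject to:
  4x1 + 21x2 + 159x4 ≥ 132   (silicon)
  9x1 + 6x2 + 1x3 + 677x4 ≥ 313   (manganese)
  2.9x1 + 34.8x2 + 0.1x3 + 18.5x4 ≥ 44.4   (carbon)
  x1, x2, x3, x4 ≥ 0.
The minimum-cost mix takes nothing from return scrap, pure iron — only cast iron scrap, silicomanganese. There the silicon and carbon constraints are tight.
That vertex is x2 = 0.8975, x4 = 0.7116.
Cost = 0.49·0.8975 + 2.27·0.7116 = 2.0551.

€2.06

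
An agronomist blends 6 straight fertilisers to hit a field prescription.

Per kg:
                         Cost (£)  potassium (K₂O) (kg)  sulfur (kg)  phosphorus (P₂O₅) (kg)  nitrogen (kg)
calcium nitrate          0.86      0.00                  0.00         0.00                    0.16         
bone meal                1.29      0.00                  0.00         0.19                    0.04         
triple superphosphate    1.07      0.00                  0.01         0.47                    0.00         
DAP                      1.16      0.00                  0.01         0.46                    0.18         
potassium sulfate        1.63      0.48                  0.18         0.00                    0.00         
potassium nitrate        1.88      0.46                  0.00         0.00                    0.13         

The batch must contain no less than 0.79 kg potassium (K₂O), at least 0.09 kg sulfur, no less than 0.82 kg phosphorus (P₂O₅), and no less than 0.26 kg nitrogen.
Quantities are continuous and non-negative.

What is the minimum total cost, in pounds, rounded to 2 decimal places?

£4.71

Set it up as a linear program. Let x1 = kg of calcium nitrate, x2 = kg of bone meal, x3 = kg of triple superphosphate, x4 = kg of DAP, x5 = kg of potassium sulfate, x6 = kg of potassium nitrate.
min 0.86x1 + 1.29x2 + 1.07x3 + 1.16x4 + 1.63x5 + 1.88x6 with:
  0.48x5 + 0.46x6 ≥ 0.79   (potassium (K₂O))
  0.01x3 + 0.01x4 + 0.18x5 ≥ 0.09   (sulfur)
  0.19x2 + 0.47x3 + 0.46x4 ≥ 0.82   (phosphorus (P₂O₅))
  0.16x1 + 0.04x2 + 0.18x4 + 0.13x6 ≥ 0.26   (nitrogen)
  x1, x2, x3, x4, x5, x6 ≥ 0.
At the optimum only triple superphosphate, DAP, potassium sulfate are positive (calcium nitrate, bone meal, potassium nitrate = 0). Binding constraints: potassium (K₂O), phosphorus (P₂O₅), nitrogen.
That vertex is x3 = 0.331, x4 = 1.444, x5 = 1.646.
Cost = 1.07·0.331 + 1.16·1.444 + 1.63·1.646 = 4.7122.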